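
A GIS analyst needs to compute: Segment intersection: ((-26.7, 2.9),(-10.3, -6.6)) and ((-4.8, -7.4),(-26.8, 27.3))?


Cross products: d1=533.33, d2=173.25, d3=39.13, d4=399.21
d1*d2 < 0 and d3*d4 < 0? no

No, they don't intersect


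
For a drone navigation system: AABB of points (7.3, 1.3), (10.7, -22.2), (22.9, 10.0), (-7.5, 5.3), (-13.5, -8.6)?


x range: [-13.5, 22.9]
y range: [-22.2, 10]
Bounding box: (-13.5,-22.2) to (22.9,10)

(-13.5,-22.2) to (22.9,10)


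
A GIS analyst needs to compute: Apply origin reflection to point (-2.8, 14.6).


Reflection over origin: (x,y) -> (-x,-y)
(-2.8, 14.6) -> (2.8, -14.6)

(2.8, -14.6)


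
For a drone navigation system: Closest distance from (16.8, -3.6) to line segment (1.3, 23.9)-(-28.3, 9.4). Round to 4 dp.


Project P onto AB: t = 0 (clamped to [0,1])
Closest point on segment: (1.3, 23.9)
Distance: 31.5674

31.5674


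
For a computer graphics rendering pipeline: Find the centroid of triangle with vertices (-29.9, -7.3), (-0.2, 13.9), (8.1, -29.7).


Centroid = ((x_A+x_B+x_C)/3, (y_A+y_B+y_C)/3)
= (((-29.9)+(-0.2)+8.1)/3, ((-7.3)+13.9+(-29.7))/3)
= (-7.3333, -7.7)

(-7.3333, -7.7)


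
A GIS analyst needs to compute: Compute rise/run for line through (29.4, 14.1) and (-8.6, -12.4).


slope = (y2-y1)/(x2-x1) = ((-12.4)-14.1)/((-8.6)-29.4) = (-26.5)/(-38) = 0.6974

0.6974


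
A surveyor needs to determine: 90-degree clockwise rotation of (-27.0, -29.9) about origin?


90° CW: (x,y) -> (y, -x)
(-27,-29.9) -> (-29.9, 27)

(-29.9, 27)


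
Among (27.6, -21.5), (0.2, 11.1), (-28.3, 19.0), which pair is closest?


d(P0,P1) = 42.5854, d(P0,P2) = 69.0294, d(P1,P2) = 29.5747
Closest: P1 and P2

Closest pair: (0.2, 11.1) and (-28.3, 19.0), distance = 29.5747


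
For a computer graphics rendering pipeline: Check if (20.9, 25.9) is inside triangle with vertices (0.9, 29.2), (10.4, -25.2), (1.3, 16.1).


Cross products: AB x AP = 1056.65, BC x BP = -898.66, CA x CP = -260.68
All same sign? no

No, outside


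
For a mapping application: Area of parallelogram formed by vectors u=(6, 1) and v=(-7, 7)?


|u x v| = |6*7 - 1*(-7)|
= |42 - (-7)| = 49

49


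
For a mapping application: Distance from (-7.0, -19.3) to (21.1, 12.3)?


dx=28.1, dy=31.6
d^2 = 28.1^2 + 31.6^2 = 1788.17
d = sqrt(1788.17) = 42.2868

42.2868


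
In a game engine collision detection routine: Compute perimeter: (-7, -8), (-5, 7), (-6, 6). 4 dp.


Sides: (-7, -8)->(-5, 7): sqrt(229) = 15.132746, (-5, 7)->(-6, 6): sqrt(2) = 1.414214, (-6, 6)->(-7, -8): sqrt(197) = 14.035669
Sum = 30.582629
Perimeter = 30.5826

30.5826


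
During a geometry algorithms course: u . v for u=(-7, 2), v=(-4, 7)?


u . v = u_x*v_x + u_y*v_y = (-7)*(-4) + 2*7
= 28 + 14 = 42

42


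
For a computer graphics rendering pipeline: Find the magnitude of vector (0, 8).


|u| = sqrt(0^2 + 8^2) = sqrt(64) = 8

8


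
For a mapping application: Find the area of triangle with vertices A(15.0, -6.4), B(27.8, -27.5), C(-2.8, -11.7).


Area = |x_A(y_B-y_C) + x_B(y_C-y_A) + x_C(y_A-y_B)|/2
= |(-237) + (-147.34) + (-59.08)|/2
= 443.42/2 = 221.71

221.71


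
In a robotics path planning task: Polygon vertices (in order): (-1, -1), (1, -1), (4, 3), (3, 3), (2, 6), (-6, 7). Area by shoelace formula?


Shoelace sum: ((-1)*(-1) - 1*(-1)) + (1*3 - 4*(-1)) + (4*3 - 3*3) + (3*6 - 2*3) + (2*7 - (-6)*6) + ((-6)*(-1) - (-1)*7)
= 87
Area = |87|/2 = 43.5

43.5


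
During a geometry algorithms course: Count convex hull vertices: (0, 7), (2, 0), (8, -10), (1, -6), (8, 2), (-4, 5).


Convex hull vertices (CCW): (-4, 5), (1, -6), (8, -10), (8, 2), (0, 7)
Count = 5

5


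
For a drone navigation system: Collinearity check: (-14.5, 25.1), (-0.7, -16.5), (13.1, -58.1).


Cross product: ((-0.7)-(-14.5))*((-58.1)-25.1) - ((-16.5)-25.1)*(13.1-(-14.5))
= 0

Yes, collinear


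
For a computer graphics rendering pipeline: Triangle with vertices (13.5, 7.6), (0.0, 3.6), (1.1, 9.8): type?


Side lengths squared: AB^2=198.25, BC^2=39.65, CA^2=158.6
Sorted: [39.65, 158.6, 198.25]
By sides: Scalene, By angles: Right

Scalene, Right


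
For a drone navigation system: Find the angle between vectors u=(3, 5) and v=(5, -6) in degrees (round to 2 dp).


u.v = -15, |u| = sqrt(34) = 5.831, |v| = sqrt(61) = 7.8102
cos(theta) = u.v/(|u||v|) = -15/sqrt(2074) = -0.329372
theta = acos(-0.329372) = 109.23 degrees

109.23 degrees


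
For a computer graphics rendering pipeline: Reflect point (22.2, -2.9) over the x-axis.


Reflection over x-axis: (x,y) -> (x,-y)
(22.2, -2.9) -> (22.2, 2.9)

(22.2, 2.9)


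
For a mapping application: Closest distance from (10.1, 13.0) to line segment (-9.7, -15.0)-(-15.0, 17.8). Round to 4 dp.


Project P onto AB: t = 0.7369 (clamped to [0,1])
Closest point on segment: (-13.6054, 9.1695)
Distance: 24.0129

24.0129


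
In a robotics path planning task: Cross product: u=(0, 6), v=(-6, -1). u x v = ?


u x v = u_x*v_y - u_y*v_x = 0*(-1) - 6*(-6)
= 0 - (-36) = 36

36


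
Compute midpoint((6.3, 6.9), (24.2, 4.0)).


M = ((6.3+24.2)/2, (6.9+4)/2)
= (15.25, 5.45)

(15.25, 5.45)


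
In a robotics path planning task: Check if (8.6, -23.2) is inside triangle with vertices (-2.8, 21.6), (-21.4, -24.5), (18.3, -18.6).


Cross products: AB x AP = 1358.82, BC x BP = -125.39, CA x CP = 487
All same sign? no

No, outside


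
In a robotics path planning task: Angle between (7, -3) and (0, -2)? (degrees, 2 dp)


u.v = 6, |u| = sqrt(58) = 7.6158, |v| = sqrt(4) = 2
cos(theta) = u.v/(|u||v|) = 6/sqrt(232) = 0.393919
theta = acos(0.393919) = 66.8 degrees

66.8 degrees


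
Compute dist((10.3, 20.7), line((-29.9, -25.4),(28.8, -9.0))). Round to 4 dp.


|cross product| = 2046.79
|line direction| = sqrt(3714.65) = 60.9479
Distance = 2046.79/sqrt(3714.65) = 33.5826

33.5826


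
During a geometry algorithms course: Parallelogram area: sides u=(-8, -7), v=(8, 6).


|u x v| = |(-8)*6 - (-7)*8|
= |(-48) - (-56)| = 8

8


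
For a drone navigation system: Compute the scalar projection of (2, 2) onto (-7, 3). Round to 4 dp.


u.v = -8, |v| = sqrt(58) = 7.6158
Scalar projection = u.v / |v| = -8 / sqrt(58) = -1.0505

-1.0505


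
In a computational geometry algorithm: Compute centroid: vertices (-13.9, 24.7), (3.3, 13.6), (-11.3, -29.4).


Centroid = ((x_A+x_B+x_C)/3, (y_A+y_B+y_C)/3)
= (((-13.9)+3.3+(-11.3))/3, (24.7+13.6+(-29.4))/3)
= (-7.3, 2.9667)

(-7.3, 2.9667)


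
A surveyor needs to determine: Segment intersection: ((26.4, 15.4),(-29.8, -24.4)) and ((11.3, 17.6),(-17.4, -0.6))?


Cross products: d1=337.96, d2=457.38, d3=-724.62, d4=-844.04
d1*d2 < 0 and d3*d4 < 0? no

No, they don't intersect


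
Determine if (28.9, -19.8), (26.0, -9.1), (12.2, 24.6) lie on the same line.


Cross product: (26-28.9)*(24.6-(-19.8)) - ((-9.1)-(-19.8))*(12.2-28.9)
= 49.93

No, not collinear


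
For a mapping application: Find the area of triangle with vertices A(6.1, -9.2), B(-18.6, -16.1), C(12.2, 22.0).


Area = |x_A(y_B-y_C) + x_B(y_C-y_A) + x_C(y_A-y_B)|/2
= |(-232.41) + (-580.32) + 84.18|/2
= 728.55/2 = 364.275

364.275


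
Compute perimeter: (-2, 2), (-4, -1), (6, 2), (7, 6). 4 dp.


Sides: (-2, 2)->(-4, -1): sqrt(13) = 3.605551, (-4, -1)->(6, 2): sqrt(109) = 10.440307, (6, 2)->(7, 6): sqrt(17) = 4.123106, (7, 6)->(-2, 2): sqrt(97) = 9.848858
Sum = 28.017822
Perimeter = 28.0178

28.0178


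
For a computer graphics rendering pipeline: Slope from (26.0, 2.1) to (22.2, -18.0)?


slope = (y2-y1)/(x2-x1) = ((-18)-2.1)/(22.2-26) = (-20.1)/(-3.8) = 5.2895

5.2895


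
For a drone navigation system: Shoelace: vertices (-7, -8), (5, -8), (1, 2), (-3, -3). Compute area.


Shoelace sum: ((-7)*(-8) - 5*(-8)) + (5*2 - 1*(-8)) + (1*(-3) - (-3)*2) + ((-3)*(-8) - (-7)*(-3))
= 120
Area = |120|/2 = 60

60


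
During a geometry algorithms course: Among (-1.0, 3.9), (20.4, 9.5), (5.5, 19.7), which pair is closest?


d(P0,P1) = 22.1206, d(P0,P2) = 17.0848, d(P1,P2) = 18.0569
Closest: P0 and P2

Closest pair: (-1.0, 3.9) and (5.5, 19.7), distance = 17.0848


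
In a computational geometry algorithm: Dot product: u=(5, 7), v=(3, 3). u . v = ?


u . v = u_x*v_x + u_y*v_y = 5*3 + 7*3
= 15 + 21 = 36

36


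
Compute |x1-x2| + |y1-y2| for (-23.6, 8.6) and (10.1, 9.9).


|(-23.6)-10.1| + |8.6-9.9| = 33.7 + 1.3 = 35

35


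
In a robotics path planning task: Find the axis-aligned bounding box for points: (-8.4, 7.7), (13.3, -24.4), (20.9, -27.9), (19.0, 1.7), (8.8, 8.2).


x range: [-8.4, 20.9]
y range: [-27.9, 8.2]
Bounding box: (-8.4,-27.9) to (20.9,8.2)

(-8.4,-27.9) to (20.9,8.2)


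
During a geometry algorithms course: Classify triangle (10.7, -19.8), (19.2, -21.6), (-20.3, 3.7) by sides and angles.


Side lengths squared: AB^2=75.49, BC^2=2200.34, CA^2=1513.25
Sorted: [75.49, 1513.25, 2200.34]
By sides: Scalene, By angles: Obtuse

Scalene, Obtuse


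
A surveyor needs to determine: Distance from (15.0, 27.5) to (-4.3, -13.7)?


dx=-19.3, dy=-41.2
d^2 = (-19.3)^2 + (-41.2)^2 = 2069.93
d = sqrt(2069.93) = 45.4965

45.4965


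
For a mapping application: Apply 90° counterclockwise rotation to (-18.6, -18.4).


90° CCW: (x,y) -> (-y, x)
(-18.6,-18.4) -> (18.4, -18.6)

(18.4, -18.6)


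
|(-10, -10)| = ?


|u| = sqrt((-10)^2 + (-10)^2) = sqrt(200) = 14.1421

14.1421


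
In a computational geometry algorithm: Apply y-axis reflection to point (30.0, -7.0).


Reflection over y-axis: (x,y) -> (-x,y)
(30, -7) -> (-30, -7)

(-30, -7)


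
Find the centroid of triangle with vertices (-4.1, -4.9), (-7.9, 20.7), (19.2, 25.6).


Centroid = ((x_A+x_B+x_C)/3, (y_A+y_B+y_C)/3)
= (((-4.1)+(-7.9)+19.2)/3, ((-4.9)+20.7+25.6)/3)
= (2.4, 13.8)

(2.4, 13.8)


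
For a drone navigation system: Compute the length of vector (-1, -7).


|u| = sqrt((-1)^2 + (-7)^2) = sqrt(50) = 7.0711

7.0711


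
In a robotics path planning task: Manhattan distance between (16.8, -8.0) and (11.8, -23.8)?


|16.8-11.8| + |(-8)-(-23.8)| = 5 + 15.8 = 20.8

20.8


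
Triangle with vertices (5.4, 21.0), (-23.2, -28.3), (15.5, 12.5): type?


Side lengths squared: AB^2=3248.45, BC^2=3162.33, CA^2=174.26
Sorted: [174.26, 3162.33, 3248.45]
By sides: Scalene, By angles: Acute

Scalene, Acute


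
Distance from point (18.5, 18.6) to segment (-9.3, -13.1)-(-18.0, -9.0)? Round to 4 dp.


Project P onto AB: t = 0 (clamped to [0,1])
Closest point on segment: (-9.3, -13.1)
Distance: 42.1631

42.1631


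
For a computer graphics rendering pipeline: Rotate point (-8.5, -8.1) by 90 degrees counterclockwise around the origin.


90° CCW: (x,y) -> (-y, x)
(-8.5,-8.1) -> (8.1, -8.5)

(8.1, -8.5)


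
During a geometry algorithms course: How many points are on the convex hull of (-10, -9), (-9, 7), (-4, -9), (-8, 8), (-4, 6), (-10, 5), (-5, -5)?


Convex hull vertices (CCW): (-10, -9), (-4, -9), (-4, 6), (-8, 8), (-9, 7), (-10, 5)
Count = 6

6


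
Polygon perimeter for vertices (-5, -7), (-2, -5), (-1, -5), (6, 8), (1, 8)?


Sides: (-5, -7)->(-2, -5): sqrt(13) = 3.605551, (-2, -5)->(-1, -5): sqrt(1) = 1, (-1, -5)->(6, 8): sqrt(218) = 14.764823, (6, 8)->(1, 8): sqrt(25) = 5, (1, 8)->(-5, -7): sqrt(261) = 16.155494
Sum = 40.525868
Perimeter = 40.5259

40.5259


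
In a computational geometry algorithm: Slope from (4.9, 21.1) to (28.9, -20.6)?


slope = (y2-y1)/(x2-x1) = ((-20.6)-21.1)/(28.9-4.9) = (-41.7)/24 = -1.7375

-1.7375


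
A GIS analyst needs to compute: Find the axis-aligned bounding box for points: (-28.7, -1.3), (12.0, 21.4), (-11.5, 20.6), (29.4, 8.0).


x range: [-28.7, 29.4]
y range: [-1.3, 21.4]
Bounding box: (-28.7,-1.3) to (29.4,21.4)

(-28.7,-1.3) to (29.4,21.4)


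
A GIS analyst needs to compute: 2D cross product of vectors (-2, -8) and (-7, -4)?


u x v = u_x*v_y - u_y*v_x = (-2)*(-4) - (-8)*(-7)
= 8 - 56 = -48

-48


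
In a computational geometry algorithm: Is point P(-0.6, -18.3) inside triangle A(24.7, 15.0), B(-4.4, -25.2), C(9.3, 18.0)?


Cross products: AB x AP = -48.03, BC x BP = -69.63, CA x CP = -588.72
All same sign? yes

Yes, inside


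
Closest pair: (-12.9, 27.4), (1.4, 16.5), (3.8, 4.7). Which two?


d(P0,P1) = 17.9805, d(P0,P2) = 28.1812, d(P1,P2) = 12.0416
Closest: P1 and P2

Closest pair: (1.4, 16.5) and (3.8, 4.7), distance = 12.0416


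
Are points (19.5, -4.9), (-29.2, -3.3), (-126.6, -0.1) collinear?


Cross product: ((-29.2)-19.5)*((-0.1)-(-4.9)) - ((-3.3)-(-4.9))*((-126.6)-19.5)
= 0

Yes, collinear


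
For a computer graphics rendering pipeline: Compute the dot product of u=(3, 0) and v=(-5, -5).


u . v = u_x*v_x + u_y*v_y = 3*(-5) + 0*(-5)
= (-15) + 0 = -15

-15


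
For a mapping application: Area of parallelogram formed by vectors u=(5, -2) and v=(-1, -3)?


|u x v| = |5*(-3) - (-2)*(-1)|
= |(-15) - 2| = 17

17


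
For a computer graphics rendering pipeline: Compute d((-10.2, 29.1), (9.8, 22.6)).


dx=20, dy=-6.5
d^2 = 20^2 + (-6.5)^2 = 442.25
d = sqrt(442.25) = 21.0297

21.0297


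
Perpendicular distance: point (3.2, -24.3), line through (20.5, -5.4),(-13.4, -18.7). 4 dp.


|cross product| = 410.62
|line direction| = sqrt(1326.1) = 36.4157
Distance = 410.62/sqrt(1326.1) = 11.2759

11.2759


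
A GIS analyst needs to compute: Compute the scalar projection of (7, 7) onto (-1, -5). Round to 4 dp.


u.v = -42, |v| = sqrt(26) = 5.099
Scalar projection = u.v / |v| = -42 / sqrt(26) = -8.2369

-8.2369


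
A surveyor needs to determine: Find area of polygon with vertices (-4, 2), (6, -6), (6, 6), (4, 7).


Shoelace sum: ((-4)*(-6) - 6*2) + (6*6 - 6*(-6)) + (6*7 - 4*6) + (4*2 - (-4)*7)
= 138
Area = |138|/2 = 69

69


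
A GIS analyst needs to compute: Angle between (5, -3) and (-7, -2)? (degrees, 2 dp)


u.v = -29, |u| = sqrt(34) = 5.831, |v| = sqrt(53) = 7.2801
cos(theta) = u.v/(|u||v|) = -29/sqrt(1802) = -0.683157
theta = acos(-0.683157) = 133.09 degrees

133.09 degrees


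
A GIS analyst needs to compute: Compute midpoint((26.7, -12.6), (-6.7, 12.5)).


M = ((26.7+(-6.7))/2, ((-12.6)+12.5)/2)
= (10, -0.05)

(10, -0.05)


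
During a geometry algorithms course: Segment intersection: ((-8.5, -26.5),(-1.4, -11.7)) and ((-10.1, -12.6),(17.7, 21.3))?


Cross products: d1=-440.66, d2=-269.91, d3=122.37, d4=-48.38
d1*d2 < 0 and d3*d4 < 0? no

No, they don't intersect


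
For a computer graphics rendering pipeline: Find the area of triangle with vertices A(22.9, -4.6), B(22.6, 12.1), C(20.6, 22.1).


Area = |x_A(y_B-y_C) + x_B(y_C-y_A) + x_C(y_A-y_B)|/2
= |(-229) + 603.42 + (-344.02)|/2
= 30.4/2 = 15.2

15.2


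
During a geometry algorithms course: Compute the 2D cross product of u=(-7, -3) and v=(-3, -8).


u x v = u_x*v_y - u_y*v_x = (-7)*(-8) - (-3)*(-3)
= 56 - 9 = 47

47


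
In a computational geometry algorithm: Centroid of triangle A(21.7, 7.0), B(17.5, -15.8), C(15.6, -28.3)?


Centroid = ((x_A+x_B+x_C)/3, (y_A+y_B+y_C)/3)
= ((21.7+17.5+15.6)/3, (7+(-15.8)+(-28.3))/3)
= (18.2667, -12.3667)

(18.2667, -12.3667)


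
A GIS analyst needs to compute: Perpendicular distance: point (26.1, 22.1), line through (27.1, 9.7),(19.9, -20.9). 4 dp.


|cross product| = 119.88
|line direction| = sqrt(988.2) = 31.4356
Distance = 119.88/sqrt(988.2) = 3.8135

3.8135


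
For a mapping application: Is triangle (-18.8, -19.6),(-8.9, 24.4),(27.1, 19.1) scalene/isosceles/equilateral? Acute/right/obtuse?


Side lengths squared: AB^2=2034.01, BC^2=1324.09, CA^2=3604.5
Sorted: [1324.09, 2034.01, 3604.5]
By sides: Scalene, By angles: Obtuse

Scalene, Obtuse


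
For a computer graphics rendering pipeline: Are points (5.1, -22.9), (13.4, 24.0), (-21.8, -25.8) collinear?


Cross product: (13.4-5.1)*((-25.8)-(-22.9)) - (24-(-22.9))*((-21.8)-5.1)
= 1237.54

No, not collinear


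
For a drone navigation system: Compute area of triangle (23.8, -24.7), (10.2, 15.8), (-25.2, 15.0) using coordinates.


Area = |x_A(y_B-y_C) + x_B(y_C-y_A) + x_C(y_A-y_B)|/2
= |19.04 + 404.94 + 1020.6|/2
= 1444.58/2 = 722.29

722.29


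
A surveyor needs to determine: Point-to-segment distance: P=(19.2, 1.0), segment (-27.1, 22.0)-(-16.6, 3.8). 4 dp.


Project P onto AB: t = 1 (clamped to [0,1])
Closest point on segment: (-16.6, 3.8)
Distance: 35.9093

35.9093


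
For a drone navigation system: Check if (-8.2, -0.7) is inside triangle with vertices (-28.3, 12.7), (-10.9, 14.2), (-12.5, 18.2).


Cross products: AB x AP = -263.31, BC x BP = 13.04, CA x CP = 322.27
All same sign? no

No, outside


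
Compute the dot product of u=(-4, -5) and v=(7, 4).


u . v = u_x*v_x + u_y*v_y = (-4)*7 + (-5)*4
= (-28) + (-20) = -48

-48


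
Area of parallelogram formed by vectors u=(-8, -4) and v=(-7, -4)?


|u x v| = |(-8)*(-4) - (-4)*(-7)|
= |32 - 28| = 4

4


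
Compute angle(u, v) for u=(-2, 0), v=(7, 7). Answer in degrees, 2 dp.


u.v = -14, |u| = sqrt(4) = 2, |v| = sqrt(98) = 9.8995
cos(theta) = u.v/(|u||v|) = -14/sqrt(392) = -0.707107
theta = acos(-0.707107) = 135 degrees

135 degrees


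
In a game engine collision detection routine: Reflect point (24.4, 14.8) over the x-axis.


Reflection over x-axis: (x,y) -> (x,-y)
(24.4, 14.8) -> (24.4, -14.8)

(24.4, -14.8)


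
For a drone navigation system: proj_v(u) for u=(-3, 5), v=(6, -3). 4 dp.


u.v = -33, |v| = sqrt(45) = 6.7082
Scalar projection = u.v / |v| = -33 / sqrt(45) = -4.9193

-4.9193


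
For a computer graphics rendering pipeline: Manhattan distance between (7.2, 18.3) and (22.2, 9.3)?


|7.2-22.2| + |18.3-9.3| = 15 + 9 = 24

24


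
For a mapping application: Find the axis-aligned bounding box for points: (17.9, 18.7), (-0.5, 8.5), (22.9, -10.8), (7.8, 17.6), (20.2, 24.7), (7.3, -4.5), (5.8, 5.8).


x range: [-0.5, 22.9]
y range: [-10.8, 24.7]
Bounding box: (-0.5,-10.8) to (22.9,24.7)

(-0.5,-10.8) to (22.9,24.7)


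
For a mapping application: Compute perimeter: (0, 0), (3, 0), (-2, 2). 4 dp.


Sides: (0, 0)->(3, 0): sqrt(9) = 3, (3, 0)->(-2, 2): sqrt(29) = 5.385165, (-2, 2)->(0, 0): sqrt(8) = 2.828427
Sum = 11.213592
Perimeter = 11.2136

11.2136


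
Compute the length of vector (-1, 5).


|u| = sqrt((-1)^2 + 5^2) = sqrt(26) = 5.099

5.099


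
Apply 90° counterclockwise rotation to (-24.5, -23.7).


90° CCW: (x,y) -> (-y, x)
(-24.5,-23.7) -> (23.7, -24.5)

(23.7, -24.5)


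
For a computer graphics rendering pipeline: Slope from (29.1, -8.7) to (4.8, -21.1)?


slope = (y2-y1)/(x2-x1) = ((-21.1)-(-8.7))/(4.8-29.1) = (-12.4)/(-24.3) = 0.5103

0.5103


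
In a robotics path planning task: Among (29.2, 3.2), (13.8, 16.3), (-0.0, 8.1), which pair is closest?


d(P0,P1) = 20.2181, d(P0,P2) = 29.6083, d(P1,P2) = 16.0524
Closest: P1 and P2

Closest pair: (13.8, 16.3) and (-0.0, 8.1), distance = 16.0524


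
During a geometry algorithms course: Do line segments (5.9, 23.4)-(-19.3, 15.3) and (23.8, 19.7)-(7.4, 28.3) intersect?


Cross products: d1=93.26, d2=442.82, d3=238.23, d4=-111.33
d1*d2 < 0 and d3*d4 < 0? no

No, they don't intersect


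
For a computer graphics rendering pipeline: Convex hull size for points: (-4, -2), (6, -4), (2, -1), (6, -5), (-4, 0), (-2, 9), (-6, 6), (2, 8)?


Convex hull vertices (CCW): (-6, 6), (-4, -2), (6, -5), (6, -4), (2, 8), (-2, 9)
Count = 6

6


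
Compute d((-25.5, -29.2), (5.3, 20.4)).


dx=30.8, dy=49.6
d^2 = 30.8^2 + 49.6^2 = 3408.8
d = sqrt(3408.8) = 58.3849

58.3849


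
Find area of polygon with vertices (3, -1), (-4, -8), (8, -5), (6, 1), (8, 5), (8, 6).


Shoelace sum: (3*(-8) - (-4)*(-1)) + ((-4)*(-5) - 8*(-8)) + (8*1 - 6*(-5)) + (6*5 - 8*1) + (8*6 - 8*5) + (8*(-1) - 3*6)
= 98
Area = |98|/2 = 49

49


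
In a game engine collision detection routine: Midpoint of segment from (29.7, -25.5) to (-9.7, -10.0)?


M = ((29.7+(-9.7))/2, ((-25.5)+(-10))/2)
= (10, -17.75)

(10, -17.75)


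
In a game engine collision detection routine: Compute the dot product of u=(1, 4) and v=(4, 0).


u . v = u_x*v_x + u_y*v_y = 1*4 + 4*0
= 4 + 0 = 4

4


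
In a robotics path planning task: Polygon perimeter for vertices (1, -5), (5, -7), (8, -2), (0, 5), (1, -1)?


Sides: (1, -5)->(5, -7): sqrt(20) = 4.472136, (5, -7)->(8, -2): sqrt(34) = 5.830952, (8, -2)->(0, 5): sqrt(113) = 10.630146, (0, 5)->(1, -1): sqrt(37) = 6.082763, (1, -1)->(1, -5): sqrt(16) = 4
Sum = 31.015997
Perimeter = 31.016

31.016


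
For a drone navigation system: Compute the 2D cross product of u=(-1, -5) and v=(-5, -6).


u x v = u_x*v_y - u_y*v_x = (-1)*(-6) - (-5)*(-5)
= 6 - 25 = -19

-19


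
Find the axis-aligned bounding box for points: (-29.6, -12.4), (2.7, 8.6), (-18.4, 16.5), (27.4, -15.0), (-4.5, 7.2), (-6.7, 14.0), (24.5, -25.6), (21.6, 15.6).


x range: [-29.6, 27.4]
y range: [-25.6, 16.5]
Bounding box: (-29.6,-25.6) to (27.4,16.5)

(-29.6,-25.6) to (27.4,16.5)


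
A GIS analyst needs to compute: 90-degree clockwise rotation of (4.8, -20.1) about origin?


90° CW: (x,y) -> (y, -x)
(4.8,-20.1) -> (-20.1, -4.8)

(-20.1, -4.8)


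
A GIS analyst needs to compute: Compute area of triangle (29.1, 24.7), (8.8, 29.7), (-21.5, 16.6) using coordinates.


Area = |x_A(y_B-y_C) + x_B(y_C-y_A) + x_C(y_A-y_B)|/2
= |381.21 + (-71.28) + 107.5|/2
= 417.43/2 = 208.715

208.715


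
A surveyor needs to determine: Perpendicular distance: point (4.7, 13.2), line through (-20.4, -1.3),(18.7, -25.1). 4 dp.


|cross product| = 1164.33
|line direction| = sqrt(2095.25) = 45.7739
Distance = 1164.33/sqrt(2095.25) = 25.4365

25.4365


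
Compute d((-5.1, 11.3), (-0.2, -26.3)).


dx=4.9, dy=-37.6
d^2 = 4.9^2 + (-37.6)^2 = 1437.77
d = sqrt(1437.77) = 37.9179

37.9179


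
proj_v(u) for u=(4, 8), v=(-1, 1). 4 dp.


u.v = 4, |v| = sqrt(2) = 1.4142
Scalar projection = u.v / |v| = 4 / sqrt(2) = 2.8284

2.8284


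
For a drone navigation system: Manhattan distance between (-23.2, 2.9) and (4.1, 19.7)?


|(-23.2)-4.1| + |2.9-19.7| = 27.3 + 16.8 = 44.1

44.1


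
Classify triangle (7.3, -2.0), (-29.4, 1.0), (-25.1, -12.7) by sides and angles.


Side lengths squared: AB^2=1355.89, BC^2=206.18, CA^2=1164.25
Sorted: [206.18, 1164.25, 1355.89]
By sides: Scalene, By angles: Acute

Scalene, Acute


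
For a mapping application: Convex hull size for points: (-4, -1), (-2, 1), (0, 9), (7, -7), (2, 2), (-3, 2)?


Convex hull vertices (CCW): (-4, -1), (7, -7), (0, 9), (-3, 2)
Count = 4

4


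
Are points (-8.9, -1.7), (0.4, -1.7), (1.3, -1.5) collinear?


Cross product: (0.4-(-8.9))*((-1.5)-(-1.7)) - ((-1.7)-(-1.7))*(1.3-(-8.9))
= 1.86

No, not collinear


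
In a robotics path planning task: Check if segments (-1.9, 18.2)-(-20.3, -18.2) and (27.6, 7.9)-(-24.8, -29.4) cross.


Cross products: d1=-1640.07, d2=-419.03, d3=1263.32, d4=42.28
d1*d2 < 0 and d3*d4 < 0? no

No, they don't intersect


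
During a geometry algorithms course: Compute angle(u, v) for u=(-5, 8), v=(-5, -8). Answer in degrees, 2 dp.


u.v = -39, |u| = sqrt(89) = 9.434, |v| = sqrt(89) = 9.434
cos(theta) = u.v/(|u||v|) = -39/sqrt(7921) = -0.438202
theta = acos(-0.438202) = 115.99 degrees

115.99 degrees


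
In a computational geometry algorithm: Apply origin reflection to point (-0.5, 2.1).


Reflection over origin: (x,y) -> (-x,-y)
(-0.5, 2.1) -> (0.5, -2.1)

(0.5, -2.1)


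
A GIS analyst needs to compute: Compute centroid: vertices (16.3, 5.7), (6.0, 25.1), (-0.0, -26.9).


Centroid = ((x_A+x_B+x_C)/3, (y_A+y_B+y_C)/3)
= ((16.3+6+0)/3, (5.7+25.1+(-26.9))/3)
= (7.4333, 1.3)

(7.4333, 1.3)


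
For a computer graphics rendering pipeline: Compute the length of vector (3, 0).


|u| = sqrt(3^2 + 0^2) = sqrt(9) = 3

3


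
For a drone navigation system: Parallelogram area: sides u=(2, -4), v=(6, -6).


|u x v| = |2*(-6) - (-4)*6|
= |(-12) - (-24)| = 12

12


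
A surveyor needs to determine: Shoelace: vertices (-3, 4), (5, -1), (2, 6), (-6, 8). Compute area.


Shoelace sum: ((-3)*(-1) - 5*4) + (5*6 - 2*(-1)) + (2*8 - (-6)*6) + ((-6)*4 - (-3)*8)
= 67
Area = |67|/2 = 33.5

33.5


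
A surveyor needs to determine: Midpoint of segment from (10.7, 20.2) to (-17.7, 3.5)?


M = ((10.7+(-17.7))/2, (20.2+3.5)/2)
= (-3.5, 11.85)

(-3.5, 11.85)


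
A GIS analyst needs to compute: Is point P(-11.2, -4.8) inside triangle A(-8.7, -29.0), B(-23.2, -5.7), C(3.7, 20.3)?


Cross products: AB x AP = -292.65, BC x BP = -287.79, CA x CP = -423.33
All same sign? yes

Yes, inside


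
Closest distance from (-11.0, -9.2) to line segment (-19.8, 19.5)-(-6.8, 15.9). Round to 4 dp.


Project P onto AB: t = 1 (clamped to [0,1])
Closest point on segment: (-6.8, 15.9)
Distance: 25.449

25.449


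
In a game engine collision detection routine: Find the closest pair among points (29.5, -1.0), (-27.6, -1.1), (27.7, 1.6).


d(P0,P1) = 57.1001, d(P0,P2) = 3.1623, d(P1,P2) = 55.3659
Closest: P0 and P2

Closest pair: (29.5, -1.0) and (27.7, 1.6), distance = 3.1623


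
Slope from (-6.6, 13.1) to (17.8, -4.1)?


slope = (y2-y1)/(x2-x1) = ((-4.1)-13.1)/(17.8-(-6.6)) = (-17.2)/24.4 = -0.7049

-0.7049


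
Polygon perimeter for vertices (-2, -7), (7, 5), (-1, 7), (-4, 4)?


Sides: (-2, -7)->(7, 5): sqrt(225) = 15, (7, 5)->(-1, 7): sqrt(68) = 8.246211, (-1, 7)->(-4, 4): sqrt(18) = 4.242641, (-4, 4)->(-2, -7): sqrt(125) = 11.18034
Sum = 38.669192
Perimeter = 38.6692

38.6692


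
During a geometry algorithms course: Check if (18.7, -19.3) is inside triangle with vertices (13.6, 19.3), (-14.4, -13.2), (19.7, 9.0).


Cross products: AB x AP = 1246.55, BC x BP = -942.83, CA x CP = 182.93
All same sign? no

No, outside


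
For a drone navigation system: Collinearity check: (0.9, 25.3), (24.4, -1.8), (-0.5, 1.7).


Cross product: (24.4-0.9)*(1.7-25.3) - ((-1.8)-25.3)*((-0.5)-0.9)
= -592.54

No, not collinear


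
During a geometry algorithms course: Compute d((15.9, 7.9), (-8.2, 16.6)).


dx=-24.1, dy=8.7
d^2 = (-24.1)^2 + 8.7^2 = 656.5
d = sqrt(656.5) = 25.6223

25.6223


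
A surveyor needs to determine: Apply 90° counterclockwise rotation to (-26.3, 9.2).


90° CCW: (x,y) -> (-y, x)
(-26.3,9.2) -> (-9.2, -26.3)

(-9.2, -26.3)


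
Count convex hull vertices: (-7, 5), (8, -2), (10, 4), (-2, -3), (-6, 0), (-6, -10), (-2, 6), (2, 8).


Convex hull vertices (CCW): (-7, 5), (-6, -10), (8, -2), (10, 4), (2, 8)
Count = 5

5


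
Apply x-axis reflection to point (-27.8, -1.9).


Reflection over x-axis: (x,y) -> (x,-y)
(-27.8, -1.9) -> (-27.8, 1.9)

(-27.8, 1.9)


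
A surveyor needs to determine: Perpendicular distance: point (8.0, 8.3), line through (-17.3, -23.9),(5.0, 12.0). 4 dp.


|cross product| = 190.21
|line direction| = sqrt(1786.1) = 42.2623
Distance = 190.21/sqrt(1786.1) = 4.5007

4.5007


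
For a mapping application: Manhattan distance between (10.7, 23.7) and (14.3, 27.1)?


|10.7-14.3| + |23.7-27.1| = 3.6 + 3.4 = 7

7


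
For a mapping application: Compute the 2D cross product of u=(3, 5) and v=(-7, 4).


u x v = u_x*v_y - u_y*v_x = 3*4 - 5*(-7)
= 12 - (-35) = 47

47


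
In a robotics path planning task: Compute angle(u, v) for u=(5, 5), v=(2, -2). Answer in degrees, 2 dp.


u.v = 0, |u| = sqrt(50) = 7.0711, |v| = sqrt(8) = 2.8284
cos(theta) = u.v/(|u||v|) = 0/sqrt(400) = 0
theta = acos(0) = 90 degrees

90 degrees


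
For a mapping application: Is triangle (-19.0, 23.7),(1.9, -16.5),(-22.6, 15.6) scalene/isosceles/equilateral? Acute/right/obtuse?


Side lengths squared: AB^2=2052.85, BC^2=1630.66, CA^2=78.57
Sorted: [78.57, 1630.66, 2052.85]
By sides: Scalene, By angles: Obtuse

Scalene, Obtuse


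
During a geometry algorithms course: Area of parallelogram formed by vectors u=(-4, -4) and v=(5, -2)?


|u x v| = |(-4)*(-2) - (-4)*5|
= |8 - (-20)| = 28

28


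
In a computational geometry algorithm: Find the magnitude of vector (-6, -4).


|u| = sqrt((-6)^2 + (-4)^2) = sqrt(52) = 7.2111

7.2111


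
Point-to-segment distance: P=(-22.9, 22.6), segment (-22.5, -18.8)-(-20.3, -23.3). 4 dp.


Project P onto AB: t = 0 (clamped to [0,1])
Closest point on segment: (-22.5, -18.8)
Distance: 41.4019

41.4019


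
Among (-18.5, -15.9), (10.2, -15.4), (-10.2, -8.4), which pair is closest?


d(P0,P1) = 28.7044, d(P0,P2) = 11.1866, d(P1,P2) = 21.5676
Closest: P0 and P2

Closest pair: (-18.5, -15.9) and (-10.2, -8.4), distance = 11.1866


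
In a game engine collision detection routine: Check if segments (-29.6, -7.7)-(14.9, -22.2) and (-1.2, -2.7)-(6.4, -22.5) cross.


Cross products: d1=-600.32, d2=170.58, d3=634.3, d4=-136.6
d1*d2 < 0 and d3*d4 < 0? yes

Yes, they intersect


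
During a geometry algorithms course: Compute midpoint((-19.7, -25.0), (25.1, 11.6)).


M = (((-19.7)+25.1)/2, ((-25)+11.6)/2)
= (2.7, -6.7)

(2.7, -6.7)


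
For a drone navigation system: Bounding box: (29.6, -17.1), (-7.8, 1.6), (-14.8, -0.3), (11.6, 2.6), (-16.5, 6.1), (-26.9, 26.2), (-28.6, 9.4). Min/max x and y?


x range: [-28.6, 29.6]
y range: [-17.1, 26.2]
Bounding box: (-28.6,-17.1) to (29.6,26.2)

(-28.6,-17.1) to (29.6,26.2)


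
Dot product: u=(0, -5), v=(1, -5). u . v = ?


u . v = u_x*v_x + u_y*v_y = 0*1 + (-5)*(-5)
= 0 + 25 = 25

25


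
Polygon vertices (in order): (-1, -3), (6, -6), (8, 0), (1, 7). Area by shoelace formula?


Shoelace sum: ((-1)*(-6) - 6*(-3)) + (6*0 - 8*(-6)) + (8*7 - 1*0) + (1*(-3) - (-1)*7)
= 132
Area = |132|/2 = 66

66


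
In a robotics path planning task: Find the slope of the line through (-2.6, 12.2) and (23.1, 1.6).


slope = (y2-y1)/(x2-x1) = (1.6-12.2)/(23.1-(-2.6)) = (-10.6)/25.7 = -0.4125

-0.4125


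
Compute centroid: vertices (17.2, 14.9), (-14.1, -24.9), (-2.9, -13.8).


Centroid = ((x_A+x_B+x_C)/3, (y_A+y_B+y_C)/3)
= ((17.2+(-14.1)+(-2.9))/3, (14.9+(-24.9)+(-13.8))/3)
= (0.0667, -7.9333)

(0.0667, -7.9333)


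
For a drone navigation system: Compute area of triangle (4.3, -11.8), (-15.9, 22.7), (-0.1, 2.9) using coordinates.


Area = |x_A(y_B-y_C) + x_B(y_C-y_A) + x_C(y_A-y_B)|/2
= |85.14 + (-233.73) + 3.45|/2
= 145.14/2 = 72.57

72.57


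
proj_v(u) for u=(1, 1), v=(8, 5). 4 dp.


u.v = 13, |v| = sqrt(89) = 9.434
Scalar projection = u.v / |v| = 13 / sqrt(89) = 1.378

1.378


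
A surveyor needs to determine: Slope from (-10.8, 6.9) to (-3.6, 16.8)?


slope = (y2-y1)/(x2-x1) = (16.8-6.9)/((-3.6)-(-10.8)) = 9.9/7.2 = 1.375

1.375


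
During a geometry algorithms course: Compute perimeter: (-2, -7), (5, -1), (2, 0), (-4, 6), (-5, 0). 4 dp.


Sides: (-2, -7)->(5, -1): sqrt(85) = 9.219544, (5, -1)->(2, 0): sqrt(10) = 3.162278, (2, 0)->(-4, 6): sqrt(72) = 8.485281, (-4, 6)->(-5, 0): sqrt(37) = 6.082763, (-5, 0)->(-2, -7): sqrt(58) = 7.615773
Sum = 34.565639
Perimeter = 34.5656

34.5656


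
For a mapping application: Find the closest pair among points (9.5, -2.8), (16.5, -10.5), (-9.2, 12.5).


d(P0,P1) = 10.4062, d(P0,P2) = 24.1615, d(P1,P2) = 34.489
Closest: P0 and P1

Closest pair: (9.5, -2.8) and (16.5, -10.5), distance = 10.4062


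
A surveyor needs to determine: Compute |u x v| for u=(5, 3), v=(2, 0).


|u x v| = |5*0 - 3*2|
= |0 - 6| = 6

6


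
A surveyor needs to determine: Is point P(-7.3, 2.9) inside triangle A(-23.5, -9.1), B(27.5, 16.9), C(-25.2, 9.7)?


Cross products: AB x AP = 190.8, BC x BP = 487.24, CA x CP = 324.96
All same sign? yes

Yes, inside


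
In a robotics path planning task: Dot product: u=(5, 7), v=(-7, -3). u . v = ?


u . v = u_x*v_x + u_y*v_y = 5*(-7) + 7*(-3)
= (-35) + (-21) = -56

-56


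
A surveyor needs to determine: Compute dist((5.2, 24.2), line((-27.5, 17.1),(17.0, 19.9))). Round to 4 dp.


|cross product| = 224.39
|line direction| = sqrt(1988.09) = 44.588
Distance = 224.39/sqrt(1988.09) = 5.0325

5.0325


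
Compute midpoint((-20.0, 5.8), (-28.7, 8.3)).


M = (((-20)+(-28.7))/2, (5.8+8.3)/2)
= (-24.35, 7.05)

(-24.35, 7.05)


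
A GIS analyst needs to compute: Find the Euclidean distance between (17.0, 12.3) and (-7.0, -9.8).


dx=-24, dy=-22.1
d^2 = (-24)^2 + (-22.1)^2 = 1064.41
d = sqrt(1064.41) = 32.6253

32.6253


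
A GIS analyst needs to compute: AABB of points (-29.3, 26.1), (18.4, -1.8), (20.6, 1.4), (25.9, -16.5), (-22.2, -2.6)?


x range: [-29.3, 25.9]
y range: [-16.5, 26.1]
Bounding box: (-29.3,-16.5) to (25.9,26.1)

(-29.3,-16.5) to (25.9,26.1)


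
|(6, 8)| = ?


|u| = sqrt(6^2 + 8^2) = sqrt(100) = 10

10


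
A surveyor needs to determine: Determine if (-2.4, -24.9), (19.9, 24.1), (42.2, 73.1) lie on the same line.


Cross product: (19.9-(-2.4))*(73.1-(-24.9)) - (24.1-(-24.9))*(42.2-(-2.4))
= 0

Yes, collinear


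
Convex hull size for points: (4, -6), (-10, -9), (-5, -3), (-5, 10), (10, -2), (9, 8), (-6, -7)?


Convex hull vertices (CCW): (-10, -9), (4, -6), (10, -2), (9, 8), (-5, 10)
Count = 5

5


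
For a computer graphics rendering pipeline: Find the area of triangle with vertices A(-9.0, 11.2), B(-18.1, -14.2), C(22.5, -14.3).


Area = |x_A(y_B-y_C) + x_B(y_C-y_A) + x_C(y_A-y_B)|/2
= |(-0.9) + 461.55 + 571.5|/2
= 1032.15/2 = 516.075

516.075


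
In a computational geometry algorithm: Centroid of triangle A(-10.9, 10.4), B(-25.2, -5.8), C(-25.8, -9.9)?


Centroid = ((x_A+x_B+x_C)/3, (y_A+y_B+y_C)/3)
= (((-10.9)+(-25.2)+(-25.8))/3, (10.4+(-5.8)+(-9.9))/3)
= (-20.6333, -1.7667)

(-20.6333, -1.7667)


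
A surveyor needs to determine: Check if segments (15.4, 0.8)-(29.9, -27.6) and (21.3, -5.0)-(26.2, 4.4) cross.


Cross products: d1=83.88, d2=-191.58, d3=83.46, d4=358.92
d1*d2 < 0 and d3*d4 < 0? no

No, they don't intersect


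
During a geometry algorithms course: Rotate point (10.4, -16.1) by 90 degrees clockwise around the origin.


90° CW: (x,y) -> (y, -x)
(10.4,-16.1) -> (-16.1, -10.4)

(-16.1, -10.4)


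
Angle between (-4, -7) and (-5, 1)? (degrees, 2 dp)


u.v = 13, |u| = sqrt(65) = 8.0623, |v| = sqrt(26) = 5.099
cos(theta) = u.v/(|u||v|) = 13/sqrt(1690) = 0.316228
theta = acos(0.316228) = 71.57 degrees

71.57 degrees


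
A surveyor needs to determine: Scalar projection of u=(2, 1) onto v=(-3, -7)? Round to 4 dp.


u.v = -13, |v| = sqrt(58) = 7.6158
Scalar projection = u.v / |v| = -13 / sqrt(58) = -1.707

-1.707


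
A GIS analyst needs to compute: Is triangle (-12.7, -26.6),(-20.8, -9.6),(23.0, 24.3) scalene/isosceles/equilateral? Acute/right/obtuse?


Side lengths squared: AB^2=354.61, BC^2=3067.65, CA^2=3865.3
Sorted: [354.61, 3067.65, 3865.3]
By sides: Scalene, By angles: Obtuse

Scalene, Obtuse


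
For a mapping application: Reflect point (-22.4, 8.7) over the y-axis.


Reflection over y-axis: (x,y) -> (-x,y)
(-22.4, 8.7) -> (22.4, 8.7)

(22.4, 8.7)


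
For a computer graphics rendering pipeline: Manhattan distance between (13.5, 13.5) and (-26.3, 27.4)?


|13.5-(-26.3)| + |13.5-27.4| = 39.8 + 13.9 = 53.7

53.7


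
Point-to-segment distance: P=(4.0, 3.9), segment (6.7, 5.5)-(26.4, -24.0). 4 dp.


Project P onto AB: t = 0 (clamped to [0,1])
Closest point on segment: (6.7, 5.5)
Distance: 3.1385

3.1385


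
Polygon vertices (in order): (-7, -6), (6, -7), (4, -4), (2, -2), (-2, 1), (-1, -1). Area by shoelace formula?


Shoelace sum: ((-7)*(-7) - 6*(-6)) + (6*(-4) - 4*(-7)) + (4*(-2) - 2*(-4)) + (2*1 - (-2)*(-2)) + ((-2)*(-1) - (-1)*1) + ((-1)*(-6) - (-7)*(-1))
= 89
Area = |89|/2 = 44.5

44.5


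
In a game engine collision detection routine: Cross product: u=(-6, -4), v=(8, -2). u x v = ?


u x v = u_x*v_y - u_y*v_x = (-6)*(-2) - (-4)*8
= 12 - (-32) = 44

44


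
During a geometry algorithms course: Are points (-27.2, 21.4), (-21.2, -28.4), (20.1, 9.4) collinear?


Cross product: ((-21.2)-(-27.2))*(9.4-21.4) - ((-28.4)-21.4)*(20.1-(-27.2))
= 2283.54

No, not collinear


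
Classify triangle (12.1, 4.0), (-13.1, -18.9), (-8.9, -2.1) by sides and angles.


Side lengths squared: AB^2=1159.45, BC^2=299.88, CA^2=478.21
Sorted: [299.88, 478.21, 1159.45]
By sides: Scalene, By angles: Obtuse

Scalene, Obtuse


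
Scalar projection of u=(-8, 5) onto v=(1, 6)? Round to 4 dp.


u.v = 22, |v| = sqrt(37) = 6.0828
Scalar projection = u.v / |v| = 22 / sqrt(37) = 3.6168

3.6168


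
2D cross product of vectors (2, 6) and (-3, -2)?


u x v = u_x*v_y - u_y*v_x = 2*(-2) - 6*(-3)
= (-4) - (-18) = 14

14


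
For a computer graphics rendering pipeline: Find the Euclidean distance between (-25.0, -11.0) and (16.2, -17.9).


dx=41.2, dy=-6.9
d^2 = 41.2^2 + (-6.9)^2 = 1745.05
d = sqrt(1745.05) = 41.7738

41.7738


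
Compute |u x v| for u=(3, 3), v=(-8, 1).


|u x v| = |3*1 - 3*(-8)|
= |3 - (-24)| = 27

27


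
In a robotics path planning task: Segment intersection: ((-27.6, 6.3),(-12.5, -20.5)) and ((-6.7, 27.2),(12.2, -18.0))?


Cross products: d1=-1339.69, d2=-1163.69, d3=875.71, d4=699.71
d1*d2 < 0 and d3*d4 < 0? no

No, they don't intersect


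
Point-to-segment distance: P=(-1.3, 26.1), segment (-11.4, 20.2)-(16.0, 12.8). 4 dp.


Project P onto AB: t = 0.2894 (clamped to [0,1])
Closest point on segment: (-3.4717, 18.0588)
Distance: 8.3293

8.3293


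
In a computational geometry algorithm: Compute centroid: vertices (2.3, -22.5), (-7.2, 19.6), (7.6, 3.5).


Centroid = ((x_A+x_B+x_C)/3, (y_A+y_B+y_C)/3)
= ((2.3+(-7.2)+7.6)/3, ((-22.5)+19.6+3.5)/3)
= (0.9, 0.2)

(0.9, 0.2)


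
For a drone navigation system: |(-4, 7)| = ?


|u| = sqrt((-4)^2 + 7^2) = sqrt(65) = 8.0623

8.0623


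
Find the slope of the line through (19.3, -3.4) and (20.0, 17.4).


slope = (y2-y1)/(x2-x1) = (17.4-(-3.4))/(20-19.3) = 20.8/0.7 = 29.7143

29.7143


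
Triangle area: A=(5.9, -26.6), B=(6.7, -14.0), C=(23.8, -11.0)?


Area = |x_A(y_B-y_C) + x_B(y_C-y_A) + x_C(y_A-y_B)|/2
= |(-17.7) + 104.52 + (-299.88)|/2
= 213.06/2 = 106.53

106.53


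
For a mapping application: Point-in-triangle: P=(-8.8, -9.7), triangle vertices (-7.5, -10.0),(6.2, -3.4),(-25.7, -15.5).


Cross products: AB x AP = 12.69, BC x BP = 19.47, CA x CP = 12.61
All same sign? yes

Yes, inside


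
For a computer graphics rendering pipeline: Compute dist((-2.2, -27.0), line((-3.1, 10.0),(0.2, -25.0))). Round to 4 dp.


|cross product| = 90.6
|line direction| = sqrt(1235.89) = 35.1552
Distance = 90.6/sqrt(1235.89) = 2.5771

2.5771


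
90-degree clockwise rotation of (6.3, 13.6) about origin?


90° CW: (x,y) -> (y, -x)
(6.3,13.6) -> (13.6, -6.3)

(13.6, -6.3)


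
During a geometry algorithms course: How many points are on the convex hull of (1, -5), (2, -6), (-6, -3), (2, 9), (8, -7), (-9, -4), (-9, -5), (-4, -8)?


Convex hull vertices (CCW): (-9, -5), (-4, -8), (8, -7), (2, 9), (-9, -4)
Count = 5

5


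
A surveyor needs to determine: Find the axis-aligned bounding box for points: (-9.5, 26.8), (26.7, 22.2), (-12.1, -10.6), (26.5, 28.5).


x range: [-12.1, 26.7]
y range: [-10.6, 28.5]
Bounding box: (-12.1,-10.6) to (26.7,28.5)

(-12.1,-10.6) to (26.7,28.5)


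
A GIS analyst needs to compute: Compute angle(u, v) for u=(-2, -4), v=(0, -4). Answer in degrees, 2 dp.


u.v = 16, |u| = sqrt(20) = 4.4721, |v| = sqrt(16) = 4
cos(theta) = u.v/(|u||v|) = 16/sqrt(320) = 0.894427
theta = acos(0.894427) = 26.57 degrees

26.57 degrees


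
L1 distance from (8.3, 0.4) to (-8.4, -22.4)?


|8.3-(-8.4)| + |0.4-(-22.4)| = 16.7 + 22.8 = 39.5

39.5


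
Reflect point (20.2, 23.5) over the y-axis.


Reflection over y-axis: (x,y) -> (-x,y)
(20.2, 23.5) -> (-20.2, 23.5)

(-20.2, 23.5)


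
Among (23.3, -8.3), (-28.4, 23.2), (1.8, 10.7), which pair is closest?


d(P0,P1) = 60.5404, d(P0,P2) = 28.6923, d(P1,P2) = 32.6847
Closest: P0 and P2

Closest pair: (23.3, -8.3) and (1.8, 10.7), distance = 28.6923
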